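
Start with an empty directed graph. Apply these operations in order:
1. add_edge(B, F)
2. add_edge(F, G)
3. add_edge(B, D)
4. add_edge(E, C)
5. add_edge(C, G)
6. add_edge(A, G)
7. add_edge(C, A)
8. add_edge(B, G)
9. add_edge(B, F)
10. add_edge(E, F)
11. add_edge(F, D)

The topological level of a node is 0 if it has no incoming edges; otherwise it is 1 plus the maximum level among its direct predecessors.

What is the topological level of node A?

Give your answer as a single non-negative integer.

Answer: 2

Derivation:
Op 1: add_edge(B, F). Edges now: 1
Op 2: add_edge(F, G). Edges now: 2
Op 3: add_edge(B, D). Edges now: 3
Op 4: add_edge(E, C). Edges now: 4
Op 5: add_edge(C, G). Edges now: 5
Op 6: add_edge(A, G). Edges now: 6
Op 7: add_edge(C, A). Edges now: 7
Op 8: add_edge(B, G). Edges now: 8
Op 9: add_edge(B, F) (duplicate, no change). Edges now: 8
Op 10: add_edge(E, F). Edges now: 9
Op 11: add_edge(F, D). Edges now: 10
Compute levels (Kahn BFS):
  sources (in-degree 0): B, E
  process B: level=0
    B->D: in-degree(D)=1, level(D)>=1
    B->F: in-degree(F)=1, level(F)>=1
    B->G: in-degree(G)=3, level(G)>=1
  process E: level=0
    E->C: in-degree(C)=0, level(C)=1, enqueue
    E->F: in-degree(F)=0, level(F)=1, enqueue
  process C: level=1
    C->A: in-degree(A)=0, level(A)=2, enqueue
    C->G: in-degree(G)=2, level(G)>=2
  process F: level=1
    F->D: in-degree(D)=0, level(D)=2, enqueue
    F->G: in-degree(G)=1, level(G)>=2
  process A: level=2
    A->G: in-degree(G)=0, level(G)=3, enqueue
  process D: level=2
  process G: level=3
All levels: A:2, B:0, C:1, D:2, E:0, F:1, G:3
level(A) = 2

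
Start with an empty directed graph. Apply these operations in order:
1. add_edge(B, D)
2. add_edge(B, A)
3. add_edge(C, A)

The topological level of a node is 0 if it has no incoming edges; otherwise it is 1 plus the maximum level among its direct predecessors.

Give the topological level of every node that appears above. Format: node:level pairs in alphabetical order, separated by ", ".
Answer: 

Answer: A:1, B:0, C:0, D:1

Derivation:
Op 1: add_edge(B, D). Edges now: 1
Op 2: add_edge(B, A). Edges now: 2
Op 3: add_edge(C, A). Edges now: 3
Compute levels (Kahn BFS):
  sources (in-degree 0): B, C
  process B: level=0
    B->A: in-degree(A)=1, level(A)>=1
    B->D: in-degree(D)=0, level(D)=1, enqueue
  process C: level=0
    C->A: in-degree(A)=0, level(A)=1, enqueue
  process D: level=1
  process A: level=1
All levels: A:1, B:0, C:0, D:1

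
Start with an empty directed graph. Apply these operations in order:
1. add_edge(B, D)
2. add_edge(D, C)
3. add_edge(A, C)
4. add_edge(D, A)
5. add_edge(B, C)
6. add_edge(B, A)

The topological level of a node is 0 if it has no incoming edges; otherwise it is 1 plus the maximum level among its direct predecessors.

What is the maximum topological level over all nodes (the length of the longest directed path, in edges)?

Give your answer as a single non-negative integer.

Op 1: add_edge(B, D). Edges now: 1
Op 2: add_edge(D, C). Edges now: 2
Op 3: add_edge(A, C). Edges now: 3
Op 4: add_edge(D, A). Edges now: 4
Op 5: add_edge(B, C). Edges now: 5
Op 6: add_edge(B, A). Edges now: 6
Compute levels (Kahn BFS):
  sources (in-degree 0): B
  process B: level=0
    B->A: in-degree(A)=1, level(A)>=1
    B->C: in-degree(C)=2, level(C)>=1
    B->D: in-degree(D)=0, level(D)=1, enqueue
  process D: level=1
    D->A: in-degree(A)=0, level(A)=2, enqueue
    D->C: in-degree(C)=1, level(C)>=2
  process A: level=2
    A->C: in-degree(C)=0, level(C)=3, enqueue
  process C: level=3
All levels: A:2, B:0, C:3, D:1
max level = 3

Answer: 3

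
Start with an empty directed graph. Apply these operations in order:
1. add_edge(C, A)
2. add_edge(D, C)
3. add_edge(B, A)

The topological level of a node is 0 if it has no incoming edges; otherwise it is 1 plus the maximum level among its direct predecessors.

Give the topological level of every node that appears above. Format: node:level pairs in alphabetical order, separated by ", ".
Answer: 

Answer: A:2, B:0, C:1, D:0

Derivation:
Op 1: add_edge(C, A). Edges now: 1
Op 2: add_edge(D, C). Edges now: 2
Op 3: add_edge(B, A). Edges now: 3
Compute levels (Kahn BFS):
  sources (in-degree 0): B, D
  process B: level=0
    B->A: in-degree(A)=1, level(A)>=1
  process D: level=0
    D->C: in-degree(C)=0, level(C)=1, enqueue
  process C: level=1
    C->A: in-degree(A)=0, level(A)=2, enqueue
  process A: level=2
All levels: A:2, B:0, C:1, D:0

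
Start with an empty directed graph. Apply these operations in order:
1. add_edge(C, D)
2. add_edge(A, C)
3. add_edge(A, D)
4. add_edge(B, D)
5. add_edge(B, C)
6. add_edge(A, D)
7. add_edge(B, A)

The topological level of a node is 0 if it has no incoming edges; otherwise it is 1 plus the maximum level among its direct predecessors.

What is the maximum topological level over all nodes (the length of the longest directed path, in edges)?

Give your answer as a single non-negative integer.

Answer: 3

Derivation:
Op 1: add_edge(C, D). Edges now: 1
Op 2: add_edge(A, C). Edges now: 2
Op 3: add_edge(A, D). Edges now: 3
Op 4: add_edge(B, D). Edges now: 4
Op 5: add_edge(B, C). Edges now: 5
Op 6: add_edge(A, D) (duplicate, no change). Edges now: 5
Op 7: add_edge(B, A). Edges now: 6
Compute levels (Kahn BFS):
  sources (in-degree 0): B
  process B: level=0
    B->A: in-degree(A)=0, level(A)=1, enqueue
    B->C: in-degree(C)=1, level(C)>=1
    B->D: in-degree(D)=2, level(D)>=1
  process A: level=1
    A->C: in-degree(C)=0, level(C)=2, enqueue
    A->D: in-degree(D)=1, level(D)>=2
  process C: level=2
    C->D: in-degree(D)=0, level(D)=3, enqueue
  process D: level=3
All levels: A:1, B:0, C:2, D:3
max level = 3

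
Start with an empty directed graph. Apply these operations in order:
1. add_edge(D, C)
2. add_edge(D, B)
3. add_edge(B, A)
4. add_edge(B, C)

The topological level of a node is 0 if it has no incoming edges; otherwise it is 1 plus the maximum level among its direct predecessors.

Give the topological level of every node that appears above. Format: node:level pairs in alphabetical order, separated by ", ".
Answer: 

Answer: A:2, B:1, C:2, D:0

Derivation:
Op 1: add_edge(D, C). Edges now: 1
Op 2: add_edge(D, B). Edges now: 2
Op 3: add_edge(B, A). Edges now: 3
Op 4: add_edge(B, C). Edges now: 4
Compute levels (Kahn BFS):
  sources (in-degree 0): D
  process D: level=0
    D->B: in-degree(B)=0, level(B)=1, enqueue
    D->C: in-degree(C)=1, level(C)>=1
  process B: level=1
    B->A: in-degree(A)=0, level(A)=2, enqueue
    B->C: in-degree(C)=0, level(C)=2, enqueue
  process A: level=2
  process C: level=2
All levels: A:2, B:1, C:2, D:0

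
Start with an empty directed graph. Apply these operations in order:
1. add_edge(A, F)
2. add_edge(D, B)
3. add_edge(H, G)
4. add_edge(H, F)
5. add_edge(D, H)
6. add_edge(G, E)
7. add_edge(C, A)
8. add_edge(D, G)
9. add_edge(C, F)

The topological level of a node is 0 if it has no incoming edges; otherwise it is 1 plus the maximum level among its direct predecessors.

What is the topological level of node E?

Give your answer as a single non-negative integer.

Op 1: add_edge(A, F). Edges now: 1
Op 2: add_edge(D, B). Edges now: 2
Op 3: add_edge(H, G). Edges now: 3
Op 4: add_edge(H, F). Edges now: 4
Op 5: add_edge(D, H). Edges now: 5
Op 6: add_edge(G, E). Edges now: 6
Op 7: add_edge(C, A). Edges now: 7
Op 8: add_edge(D, G). Edges now: 8
Op 9: add_edge(C, F). Edges now: 9
Compute levels (Kahn BFS):
  sources (in-degree 0): C, D
  process C: level=0
    C->A: in-degree(A)=0, level(A)=1, enqueue
    C->F: in-degree(F)=2, level(F)>=1
  process D: level=0
    D->B: in-degree(B)=0, level(B)=1, enqueue
    D->G: in-degree(G)=1, level(G)>=1
    D->H: in-degree(H)=0, level(H)=1, enqueue
  process A: level=1
    A->F: in-degree(F)=1, level(F)>=2
  process B: level=1
  process H: level=1
    H->F: in-degree(F)=0, level(F)=2, enqueue
    H->G: in-degree(G)=0, level(G)=2, enqueue
  process F: level=2
  process G: level=2
    G->E: in-degree(E)=0, level(E)=3, enqueue
  process E: level=3
All levels: A:1, B:1, C:0, D:0, E:3, F:2, G:2, H:1
level(E) = 3

Answer: 3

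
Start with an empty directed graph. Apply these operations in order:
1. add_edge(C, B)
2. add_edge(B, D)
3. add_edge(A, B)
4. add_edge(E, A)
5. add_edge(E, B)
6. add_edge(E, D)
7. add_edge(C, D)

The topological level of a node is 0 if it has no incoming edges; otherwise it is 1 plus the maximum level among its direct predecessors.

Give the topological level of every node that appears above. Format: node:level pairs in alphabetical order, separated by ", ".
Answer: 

Op 1: add_edge(C, B). Edges now: 1
Op 2: add_edge(B, D). Edges now: 2
Op 3: add_edge(A, B). Edges now: 3
Op 4: add_edge(E, A). Edges now: 4
Op 5: add_edge(E, B). Edges now: 5
Op 6: add_edge(E, D). Edges now: 6
Op 7: add_edge(C, D). Edges now: 7
Compute levels (Kahn BFS):
  sources (in-degree 0): C, E
  process C: level=0
    C->B: in-degree(B)=2, level(B)>=1
    C->D: in-degree(D)=2, level(D)>=1
  process E: level=0
    E->A: in-degree(A)=0, level(A)=1, enqueue
    E->B: in-degree(B)=1, level(B)>=1
    E->D: in-degree(D)=1, level(D)>=1
  process A: level=1
    A->B: in-degree(B)=0, level(B)=2, enqueue
  process B: level=2
    B->D: in-degree(D)=0, level(D)=3, enqueue
  process D: level=3
All levels: A:1, B:2, C:0, D:3, E:0

Answer: A:1, B:2, C:0, D:3, E:0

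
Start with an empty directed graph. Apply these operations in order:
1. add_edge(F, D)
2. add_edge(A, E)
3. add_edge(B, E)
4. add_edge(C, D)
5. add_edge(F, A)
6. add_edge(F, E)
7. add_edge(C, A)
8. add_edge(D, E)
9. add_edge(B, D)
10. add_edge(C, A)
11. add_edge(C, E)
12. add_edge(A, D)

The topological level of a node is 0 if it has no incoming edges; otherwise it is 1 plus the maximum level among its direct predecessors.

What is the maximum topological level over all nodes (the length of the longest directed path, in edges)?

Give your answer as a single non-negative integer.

Answer: 3

Derivation:
Op 1: add_edge(F, D). Edges now: 1
Op 2: add_edge(A, E). Edges now: 2
Op 3: add_edge(B, E). Edges now: 3
Op 4: add_edge(C, D). Edges now: 4
Op 5: add_edge(F, A). Edges now: 5
Op 6: add_edge(F, E). Edges now: 6
Op 7: add_edge(C, A). Edges now: 7
Op 8: add_edge(D, E). Edges now: 8
Op 9: add_edge(B, D). Edges now: 9
Op 10: add_edge(C, A) (duplicate, no change). Edges now: 9
Op 11: add_edge(C, E). Edges now: 10
Op 12: add_edge(A, D). Edges now: 11
Compute levels (Kahn BFS):
  sources (in-degree 0): B, C, F
  process B: level=0
    B->D: in-degree(D)=3, level(D)>=1
    B->E: in-degree(E)=4, level(E)>=1
  process C: level=0
    C->A: in-degree(A)=1, level(A)>=1
    C->D: in-degree(D)=2, level(D)>=1
    C->E: in-degree(E)=3, level(E)>=1
  process F: level=0
    F->A: in-degree(A)=0, level(A)=1, enqueue
    F->D: in-degree(D)=1, level(D)>=1
    F->E: in-degree(E)=2, level(E)>=1
  process A: level=1
    A->D: in-degree(D)=0, level(D)=2, enqueue
    A->E: in-degree(E)=1, level(E)>=2
  process D: level=2
    D->E: in-degree(E)=0, level(E)=3, enqueue
  process E: level=3
All levels: A:1, B:0, C:0, D:2, E:3, F:0
max level = 3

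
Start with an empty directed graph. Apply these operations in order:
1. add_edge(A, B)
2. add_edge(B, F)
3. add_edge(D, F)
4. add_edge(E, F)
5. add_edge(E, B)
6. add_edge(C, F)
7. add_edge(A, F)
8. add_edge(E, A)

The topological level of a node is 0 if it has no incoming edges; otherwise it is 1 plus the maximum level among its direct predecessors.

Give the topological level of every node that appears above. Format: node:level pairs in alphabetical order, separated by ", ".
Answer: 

Op 1: add_edge(A, B). Edges now: 1
Op 2: add_edge(B, F). Edges now: 2
Op 3: add_edge(D, F). Edges now: 3
Op 4: add_edge(E, F). Edges now: 4
Op 5: add_edge(E, B). Edges now: 5
Op 6: add_edge(C, F). Edges now: 6
Op 7: add_edge(A, F). Edges now: 7
Op 8: add_edge(E, A). Edges now: 8
Compute levels (Kahn BFS):
  sources (in-degree 0): C, D, E
  process C: level=0
    C->F: in-degree(F)=4, level(F)>=1
  process D: level=0
    D->F: in-degree(F)=3, level(F)>=1
  process E: level=0
    E->A: in-degree(A)=0, level(A)=1, enqueue
    E->B: in-degree(B)=1, level(B)>=1
    E->F: in-degree(F)=2, level(F)>=1
  process A: level=1
    A->B: in-degree(B)=0, level(B)=2, enqueue
    A->F: in-degree(F)=1, level(F)>=2
  process B: level=2
    B->F: in-degree(F)=0, level(F)=3, enqueue
  process F: level=3
All levels: A:1, B:2, C:0, D:0, E:0, F:3

Answer: A:1, B:2, C:0, D:0, E:0, F:3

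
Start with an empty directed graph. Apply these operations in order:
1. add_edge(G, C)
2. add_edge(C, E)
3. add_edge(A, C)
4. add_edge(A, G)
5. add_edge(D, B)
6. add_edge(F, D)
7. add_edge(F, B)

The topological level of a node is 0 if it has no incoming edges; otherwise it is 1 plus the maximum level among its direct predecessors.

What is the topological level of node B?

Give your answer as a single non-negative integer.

Op 1: add_edge(G, C). Edges now: 1
Op 2: add_edge(C, E). Edges now: 2
Op 3: add_edge(A, C). Edges now: 3
Op 4: add_edge(A, G). Edges now: 4
Op 5: add_edge(D, B). Edges now: 5
Op 6: add_edge(F, D). Edges now: 6
Op 7: add_edge(F, B). Edges now: 7
Compute levels (Kahn BFS):
  sources (in-degree 0): A, F
  process A: level=0
    A->C: in-degree(C)=1, level(C)>=1
    A->G: in-degree(G)=0, level(G)=1, enqueue
  process F: level=0
    F->B: in-degree(B)=1, level(B)>=1
    F->D: in-degree(D)=0, level(D)=1, enqueue
  process G: level=1
    G->C: in-degree(C)=0, level(C)=2, enqueue
  process D: level=1
    D->B: in-degree(B)=0, level(B)=2, enqueue
  process C: level=2
    C->E: in-degree(E)=0, level(E)=3, enqueue
  process B: level=2
  process E: level=3
All levels: A:0, B:2, C:2, D:1, E:3, F:0, G:1
level(B) = 2

Answer: 2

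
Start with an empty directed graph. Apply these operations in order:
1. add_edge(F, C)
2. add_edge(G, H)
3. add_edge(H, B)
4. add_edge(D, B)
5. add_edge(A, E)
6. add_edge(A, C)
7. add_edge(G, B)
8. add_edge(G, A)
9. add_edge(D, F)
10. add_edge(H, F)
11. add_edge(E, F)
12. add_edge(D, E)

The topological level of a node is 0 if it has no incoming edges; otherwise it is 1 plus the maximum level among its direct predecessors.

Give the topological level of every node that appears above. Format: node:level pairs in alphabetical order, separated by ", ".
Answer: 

Op 1: add_edge(F, C). Edges now: 1
Op 2: add_edge(G, H). Edges now: 2
Op 3: add_edge(H, B). Edges now: 3
Op 4: add_edge(D, B). Edges now: 4
Op 5: add_edge(A, E). Edges now: 5
Op 6: add_edge(A, C). Edges now: 6
Op 7: add_edge(G, B). Edges now: 7
Op 8: add_edge(G, A). Edges now: 8
Op 9: add_edge(D, F). Edges now: 9
Op 10: add_edge(H, F). Edges now: 10
Op 11: add_edge(E, F). Edges now: 11
Op 12: add_edge(D, E). Edges now: 12
Compute levels (Kahn BFS):
  sources (in-degree 0): D, G
  process D: level=0
    D->B: in-degree(B)=2, level(B)>=1
    D->E: in-degree(E)=1, level(E)>=1
    D->F: in-degree(F)=2, level(F)>=1
  process G: level=0
    G->A: in-degree(A)=0, level(A)=1, enqueue
    G->B: in-degree(B)=1, level(B)>=1
    G->H: in-degree(H)=0, level(H)=1, enqueue
  process A: level=1
    A->C: in-degree(C)=1, level(C)>=2
    A->E: in-degree(E)=0, level(E)=2, enqueue
  process H: level=1
    H->B: in-degree(B)=0, level(B)=2, enqueue
    H->F: in-degree(F)=1, level(F)>=2
  process E: level=2
    E->F: in-degree(F)=0, level(F)=3, enqueue
  process B: level=2
  process F: level=3
    F->C: in-degree(C)=0, level(C)=4, enqueue
  process C: level=4
All levels: A:1, B:2, C:4, D:0, E:2, F:3, G:0, H:1

Answer: A:1, B:2, C:4, D:0, E:2, F:3, G:0, H:1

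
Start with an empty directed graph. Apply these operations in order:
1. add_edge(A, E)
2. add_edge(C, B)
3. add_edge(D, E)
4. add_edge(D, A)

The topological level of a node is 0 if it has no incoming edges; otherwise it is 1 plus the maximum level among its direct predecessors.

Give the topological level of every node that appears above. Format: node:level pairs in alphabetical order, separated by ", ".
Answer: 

Answer: A:1, B:1, C:0, D:0, E:2

Derivation:
Op 1: add_edge(A, E). Edges now: 1
Op 2: add_edge(C, B). Edges now: 2
Op 3: add_edge(D, E). Edges now: 3
Op 4: add_edge(D, A). Edges now: 4
Compute levels (Kahn BFS):
  sources (in-degree 0): C, D
  process C: level=0
    C->B: in-degree(B)=0, level(B)=1, enqueue
  process D: level=0
    D->A: in-degree(A)=0, level(A)=1, enqueue
    D->E: in-degree(E)=1, level(E)>=1
  process B: level=1
  process A: level=1
    A->E: in-degree(E)=0, level(E)=2, enqueue
  process E: level=2
All levels: A:1, B:1, C:0, D:0, E:2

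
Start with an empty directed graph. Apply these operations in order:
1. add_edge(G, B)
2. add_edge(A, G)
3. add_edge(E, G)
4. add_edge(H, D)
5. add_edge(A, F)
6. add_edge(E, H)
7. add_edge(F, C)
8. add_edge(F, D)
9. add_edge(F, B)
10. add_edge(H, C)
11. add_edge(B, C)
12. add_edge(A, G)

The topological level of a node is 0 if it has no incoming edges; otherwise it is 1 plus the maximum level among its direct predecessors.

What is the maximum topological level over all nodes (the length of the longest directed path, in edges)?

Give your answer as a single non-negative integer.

Answer: 3

Derivation:
Op 1: add_edge(G, B). Edges now: 1
Op 2: add_edge(A, G). Edges now: 2
Op 3: add_edge(E, G). Edges now: 3
Op 4: add_edge(H, D). Edges now: 4
Op 5: add_edge(A, F). Edges now: 5
Op 6: add_edge(E, H). Edges now: 6
Op 7: add_edge(F, C). Edges now: 7
Op 8: add_edge(F, D). Edges now: 8
Op 9: add_edge(F, B). Edges now: 9
Op 10: add_edge(H, C). Edges now: 10
Op 11: add_edge(B, C). Edges now: 11
Op 12: add_edge(A, G) (duplicate, no change). Edges now: 11
Compute levels (Kahn BFS):
  sources (in-degree 0): A, E
  process A: level=0
    A->F: in-degree(F)=0, level(F)=1, enqueue
    A->G: in-degree(G)=1, level(G)>=1
  process E: level=0
    E->G: in-degree(G)=0, level(G)=1, enqueue
    E->H: in-degree(H)=0, level(H)=1, enqueue
  process F: level=1
    F->B: in-degree(B)=1, level(B)>=2
    F->C: in-degree(C)=2, level(C)>=2
    F->D: in-degree(D)=1, level(D)>=2
  process G: level=1
    G->B: in-degree(B)=0, level(B)=2, enqueue
  process H: level=1
    H->C: in-degree(C)=1, level(C)>=2
    H->D: in-degree(D)=0, level(D)=2, enqueue
  process B: level=2
    B->C: in-degree(C)=0, level(C)=3, enqueue
  process D: level=2
  process C: level=3
All levels: A:0, B:2, C:3, D:2, E:0, F:1, G:1, H:1
max level = 3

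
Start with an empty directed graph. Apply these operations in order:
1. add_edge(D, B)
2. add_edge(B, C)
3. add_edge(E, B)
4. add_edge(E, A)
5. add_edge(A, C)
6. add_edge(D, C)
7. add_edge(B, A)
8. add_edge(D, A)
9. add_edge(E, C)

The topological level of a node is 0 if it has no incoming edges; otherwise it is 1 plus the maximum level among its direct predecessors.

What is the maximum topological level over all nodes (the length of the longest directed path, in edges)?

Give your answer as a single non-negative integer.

Op 1: add_edge(D, B). Edges now: 1
Op 2: add_edge(B, C). Edges now: 2
Op 3: add_edge(E, B). Edges now: 3
Op 4: add_edge(E, A). Edges now: 4
Op 5: add_edge(A, C). Edges now: 5
Op 6: add_edge(D, C). Edges now: 6
Op 7: add_edge(B, A). Edges now: 7
Op 8: add_edge(D, A). Edges now: 8
Op 9: add_edge(E, C). Edges now: 9
Compute levels (Kahn BFS):
  sources (in-degree 0): D, E
  process D: level=0
    D->A: in-degree(A)=2, level(A)>=1
    D->B: in-degree(B)=1, level(B)>=1
    D->C: in-degree(C)=3, level(C)>=1
  process E: level=0
    E->A: in-degree(A)=1, level(A)>=1
    E->B: in-degree(B)=0, level(B)=1, enqueue
    E->C: in-degree(C)=2, level(C)>=1
  process B: level=1
    B->A: in-degree(A)=0, level(A)=2, enqueue
    B->C: in-degree(C)=1, level(C)>=2
  process A: level=2
    A->C: in-degree(C)=0, level(C)=3, enqueue
  process C: level=3
All levels: A:2, B:1, C:3, D:0, E:0
max level = 3

Answer: 3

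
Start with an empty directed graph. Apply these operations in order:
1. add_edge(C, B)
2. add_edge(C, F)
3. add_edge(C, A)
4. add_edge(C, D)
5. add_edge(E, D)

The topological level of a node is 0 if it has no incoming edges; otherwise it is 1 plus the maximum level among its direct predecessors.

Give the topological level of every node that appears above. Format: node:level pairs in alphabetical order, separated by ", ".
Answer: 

Op 1: add_edge(C, B). Edges now: 1
Op 2: add_edge(C, F). Edges now: 2
Op 3: add_edge(C, A). Edges now: 3
Op 4: add_edge(C, D). Edges now: 4
Op 5: add_edge(E, D). Edges now: 5
Compute levels (Kahn BFS):
  sources (in-degree 0): C, E
  process C: level=0
    C->A: in-degree(A)=0, level(A)=1, enqueue
    C->B: in-degree(B)=0, level(B)=1, enqueue
    C->D: in-degree(D)=1, level(D)>=1
    C->F: in-degree(F)=0, level(F)=1, enqueue
  process E: level=0
    E->D: in-degree(D)=0, level(D)=1, enqueue
  process A: level=1
  process B: level=1
  process F: level=1
  process D: level=1
All levels: A:1, B:1, C:0, D:1, E:0, F:1

Answer: A:1, B:1, C:0, D:1, E:0, F:1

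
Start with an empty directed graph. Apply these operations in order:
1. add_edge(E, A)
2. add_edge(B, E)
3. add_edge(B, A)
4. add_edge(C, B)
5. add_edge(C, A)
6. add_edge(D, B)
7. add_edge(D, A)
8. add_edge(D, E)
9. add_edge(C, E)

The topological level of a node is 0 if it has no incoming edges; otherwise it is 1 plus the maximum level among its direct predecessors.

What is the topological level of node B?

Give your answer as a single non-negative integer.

Answer: 1

Derivation:
Op 1: add_edge(E, A). Edges now: 1
Op 2: add_edge(B, E). Edges now: 2
Op 3: add_edge(B, A). Edges now: 3
Op 4: add_edge(C, B). Edges now: 4
Op 5: add_edge(C, A). Edges now: 5
Op 6: add_edge(D, B). Edges now: 6
Op 7: add_edge(D, A). Edges now: 7
Op 8: add_edge(D, E). Edges now: 8
Op 9: add_edge(C, E). Edges now: 9
Compute levels (Kahn BFS):
  sources (in-degree 0): C, D
  process C: level=0
    C->A: in-degree(A)=3, level(A)>=1
    C->B: in-degree(B)=1, level(B)>=1
    C->E: in-degree(E)=2, level(E)>=1
  process D: level=0
    D->A: in-degree(A)=2, level(A)>=1
    D->B: in-degree(B)=0, level(B)=1, enqueue
    D->E: in-degree(E)=1, level(E)>=1
  process B: level=1
    B->A: in-degree(A)=1, level(A)>=2
    B->E: in-degree(E)=0, level(E)=2, enqueue
  process E: level=2
    E->A: in-degree(A)=0, level(A)=3, enqueue
  process A: level=3
All levels: A:3, B:1, C:0, D:0, E:2
level(B) = 1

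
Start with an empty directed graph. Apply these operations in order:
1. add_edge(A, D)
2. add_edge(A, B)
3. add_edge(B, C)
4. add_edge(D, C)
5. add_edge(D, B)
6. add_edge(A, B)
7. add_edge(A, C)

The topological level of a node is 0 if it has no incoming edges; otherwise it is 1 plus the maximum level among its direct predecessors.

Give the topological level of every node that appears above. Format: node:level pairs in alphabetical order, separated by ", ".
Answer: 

Answer: A:0, B:2, C:3, D:1

Derivation:
Op 1: add_edge(A, D). Edges now: 1
Op 2: add_edge(A, B). Edges now: 2
Op 3: add_edge(B, C). Edges now: 3
Op 4: add_edge(D, C). Edges now: 4
Op 5: add_edge(D, B). Edges now: 5
Op 6: add_edge(A, B) (duplicate, no change). Edges now: 5
Op 7: add_edge(A, C). Edges now: 6
Compute levels (Kahn BFS):
  sources (in-degree 0): A
  process A: level=0
    A->B: in-degree(B)=1, level(B)>=1
    A->C: in-degree(C)=2, level(C)>=1
    A->D: in-degree(D)=0, level(D)=1, enqueue
  process D: level=1
    D->B: in-degree(B)=0, level(B)=2, enqueue
    D->C: in-degree(C)=1, level(C)>=2
  process B: level=2
    B->C: in-degree(C)=0, level(C)=3, enqueue
  process C: level=3
All levels: A:0, B:2, C:3, D:1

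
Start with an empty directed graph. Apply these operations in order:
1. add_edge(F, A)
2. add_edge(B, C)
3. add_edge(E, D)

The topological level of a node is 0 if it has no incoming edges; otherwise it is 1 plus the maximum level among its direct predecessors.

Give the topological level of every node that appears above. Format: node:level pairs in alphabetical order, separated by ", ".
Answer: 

Op 1: add_edge(F, A). Edges now: 1
Op 2: add_edge(B, C). Edges now: 2
Op 3: add_edge(E, D). Edges now: 3
Compute levels (Kahn BFS):
  sources (in-degree 0): B, E, F
  process B: level=0
    B->C: in-degree(C)=0, level(C)=1, enqueue
  process E: level=0
    E->D: in-degree(D)=0, level(D)=1, enqueue
  process F: level=0
    F->A: in-degree(A)=0, level(A)=1, enqueue
  process C: level=1
  process D: level=1
  process A: level=1
All levels: A:1, B:0, C:1, D:1, E:0, F:0

Answer: A:1, B:0, C:1, D:1, E:0, F:0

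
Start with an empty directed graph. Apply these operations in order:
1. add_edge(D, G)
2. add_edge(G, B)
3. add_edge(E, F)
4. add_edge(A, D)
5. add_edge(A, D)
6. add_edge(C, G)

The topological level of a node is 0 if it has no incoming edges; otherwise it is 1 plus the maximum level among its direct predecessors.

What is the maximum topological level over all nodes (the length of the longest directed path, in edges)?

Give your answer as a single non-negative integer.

Op 1: add_edge(D, G). Edges now: 1
Op 2: add_edge(G, B). Edges now: 2
Op 3: add_edge(E, F). Edges now: 3
Op 4: add_edge(A, D). Edges now: 4
Op 5: add_edge(A, D) (duplicate, no change). Edges now: 4
Op 6: add_edge(C, G). Edges now: 5
Compute levels (Kahn BFS):
  sources (in-degree 0): A, C, E
  process A: level=0
    A->D: in-degree(D)=0, level(D)=1, enqueue
  process C: level=0
    C->G: in-degree(G)=1, level(G)>=1
  process E: level=0
    E->F: in-degree(F)=0, level(F)=1, enqueue
  process D: level=1
    D->G: in-degree(G)=0, level(G)=2, enqueue
  process F: level=1
  process G: level=2
    G->B: in-degree(B)=0, level(B)=3, enqueue
  process B: level=3
All levels: A:0, B:3, C:0, D:1, E:0, F:1, G:2
max level = 3

Answer: 3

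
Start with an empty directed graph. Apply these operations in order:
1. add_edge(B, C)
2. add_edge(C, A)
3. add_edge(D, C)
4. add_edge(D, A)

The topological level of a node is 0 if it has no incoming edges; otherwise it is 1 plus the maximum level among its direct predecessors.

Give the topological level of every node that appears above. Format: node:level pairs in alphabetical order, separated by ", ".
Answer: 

Op 1: add_edge(B, C). Edges now: 1
Op 2: add_edge(C, A). Edges now: 2
Op 3: add_edge(D, C). Edges now: 3
Op 4: add_edge(D, A). Edges now: 4
Compute levels (Kahn BFS):
  sources (in-degree 0): B, D
  process B: level=0
    B->C: in-degree(C)=1, level(C)>=1
  process D: level=0
    D->A: in-degree(A)=1, level(A)>=1
    D->C: in-degree(C)=0, level(C)=1, enqueue
  process C: level=1
    C->A: in-degree(A)=0, level(A)=2, enqueue
  process A: level=2
All levels: A:2, B:0, C:1, D:0

Answer: A:2, B:0, C:1, D:0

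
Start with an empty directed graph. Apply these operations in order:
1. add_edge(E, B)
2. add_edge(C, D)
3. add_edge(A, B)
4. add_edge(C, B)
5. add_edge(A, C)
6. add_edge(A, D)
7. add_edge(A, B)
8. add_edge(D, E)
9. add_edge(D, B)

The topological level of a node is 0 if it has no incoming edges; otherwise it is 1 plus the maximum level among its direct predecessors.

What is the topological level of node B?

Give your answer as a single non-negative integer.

Op 1: add_edge(E, B). Edges now: 1
Op 2: add_edge(C, D). Edges now: 2
Op 3: add_edge(A, B). Edges now: 3
Op 4: add_edge(C, B). Edges now: 4
Op 5: add_edge(A, C). Edges now: 5
Op 6: add_edge(A, D). Edges now: 6
Op 7: add_edge(A, B) (duplicate, no change). Edges now: 6
Op 8: add_edge(D, E). Edges now: 7
Op 9: add_edge(D, B). Edges now: 8
Compute levels (Kahn BFS):
  sources (in-degree 0): A
  process A: level=0
    A->B: in-degree(B)=3, level(B)>=1
    A->C: in-degree(C)=0, level(C)=1, enqueue
    A->D: in-degree(D)=1, level(D)>=1
  process C: level=1
    C->B: in-degree(B)=2, level(B)>=2
    C->D: in-degree(D)=0, level(D)=2, enqueue
  process D: level=2
    D->B: in-degree(B)=1, level(B)>=3
    D->E: in-degree(E)=0, level(E)=3, enqueue
  process E: level=3
    E->B: in-degree(B)=0, level(B)=4, enqueue
  process B: level=4
All levels: A:0, B:4, C:1, D:2, E:3
level(B) = 4

Answer: 4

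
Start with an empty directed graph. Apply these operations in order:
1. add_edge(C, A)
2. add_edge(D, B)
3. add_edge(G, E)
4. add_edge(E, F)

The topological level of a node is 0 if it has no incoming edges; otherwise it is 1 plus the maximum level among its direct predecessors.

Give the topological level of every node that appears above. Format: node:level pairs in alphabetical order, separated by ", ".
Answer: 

Answer: A:1, B:1, C:0, D:0, E:1, F:2, G:0

Derivation:
Op 1: add_edge(C, A). Edges now: 1
Op 2: add_edge(D, B). Edges now: 2
Op 3: add_edge(G, E). Edges now: 3
Op 4: add_edge(E, F). Edges now: 4
Compute levels (Kahn BFS):
  sources (in-degree 0): C, D, G
  process C: level=0
    C->A: in-degree(A)=0, level(A)=1, enqueue
  process D: level=0
    D->B: in-degree(B)=0, level(B)=1, enqueue
  process G: level=0
    G->E: in-degree(E)=0, level(E)=1, enqueue
  process A: level=1
  process B: level=1
  process E: level=1
    E->F: in-degree(F)=0, level(F)=2, enqueue
  process F: level=2
All levels: A:1, B:1, C:0, D:0, E:1, F:2, G:0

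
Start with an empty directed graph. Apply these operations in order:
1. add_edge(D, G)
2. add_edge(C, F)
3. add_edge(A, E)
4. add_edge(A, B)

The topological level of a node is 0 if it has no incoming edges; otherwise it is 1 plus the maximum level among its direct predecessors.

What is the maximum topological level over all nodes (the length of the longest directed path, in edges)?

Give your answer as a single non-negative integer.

Answer: 1

Derivation:
Op 1: add_edge(D, G). Edges now: 1
Op 2: add_edge(C, F). Edges now: 2
Op 3: add_edge(A, E). Edges now: 3
Op 4: add_edge(A, B). Edges now: 4
Compute levels (Kahn BFS):
  sources (in-degree 0): A, C, D
  process A: level=0
    A->B: in-degree(B)=0, level(B)=1, enqueue
    A->E: in-degree(E)=0, level(E)=1, enqueue
  process C: level=0
    C->F: in-degree(F)=0, level(F)=1, enqueue
  process D: level=0
    D->G: in-degree(G)=0, level(G)=1, enqueue
  process B: level=1
  process E: level=1
  process F: level=1
  process G: level=1
All levels: A:0, B:1, C:0, D:0, E:1, F:1, G:1
max level = 1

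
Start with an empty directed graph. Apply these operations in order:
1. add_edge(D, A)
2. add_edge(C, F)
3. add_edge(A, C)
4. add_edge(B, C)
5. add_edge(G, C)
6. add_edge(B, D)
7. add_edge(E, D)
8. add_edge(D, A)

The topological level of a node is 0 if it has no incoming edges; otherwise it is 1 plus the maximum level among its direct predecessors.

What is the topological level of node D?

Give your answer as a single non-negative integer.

Op 1: add_edge(D, A). Edges now: 1
Op 2: add_edge(C, F). Edges now: 2
Op 3: add_edge(A, C). Edges now: 3
Op 4: add_edge(B, C). Edges now: 4
Op 5: add_edge(G, C). Edges now: 5
Op 6: add_edge(B, D). Edges now: 6
Op 7: add_edge(E, D). Edges now: 7
Op 8: add_edge(D, A) (duplicate, no change). Edges now: 7
Compute levels (Kahn BFS):
  sources (in-degree 0): B, E, G
  process B: level=0
    B->C: in-degree(C)=2, level(C)>=1
    B->D: in-degree(D)=1, level(D)>=1
  process E: level=0
    E->D: in-degree(D)=0, level(D)=1, enqueue
  process G: level=0
    G->C: in-degree(C)=1, level(C)>=1
  process D: level=1
    D->A: in-degree(A)=0, level(A)=2, enqueue
  process A: level=2
    A->C: in-degree(C)=0, level(C)=3, enqueue
  process C: level=3
    C->F: in-degree(F)=0, level(F)=4, enqueue
  process F: level=4
All levels: A:2, B:0, C:3, D:1, E:0, F:4, G:0
level(D) = 1

Answer: 1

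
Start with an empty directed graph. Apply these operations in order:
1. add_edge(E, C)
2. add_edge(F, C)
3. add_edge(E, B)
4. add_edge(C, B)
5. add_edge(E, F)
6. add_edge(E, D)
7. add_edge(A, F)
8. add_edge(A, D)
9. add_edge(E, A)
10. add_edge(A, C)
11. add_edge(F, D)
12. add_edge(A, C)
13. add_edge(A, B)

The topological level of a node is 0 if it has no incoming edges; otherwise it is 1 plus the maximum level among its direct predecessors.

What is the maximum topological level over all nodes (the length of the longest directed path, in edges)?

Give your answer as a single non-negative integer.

Op 1: add_edge(E, C). Edges now: 1
Op 2: add_edge(F, C). Edges now: 2
Op 3: add_edge(E, B). Edges now: 3
Op 4: add_edge(C, B). Edges now: 4
Op 5: add_edge(E, F). Edges now: 5
Op 6: add_edge(E, D). Edges now: 6
Op 7: add_edge(A, F). Edges now: 7
Op 8: add_edge(A, D). Edges now: 8
Op 9: add_edge(E, A). Edges now: 9
Op 10: add_edge(A, C). Edges now: 10
Op 11: add_edge(F, D). Edges now: 11
Op 12: add_edge(A, C) (duplicate, no change). Edges now: 11
Op 13: add_edge(A, B). Edges now: 12
Compute levels (Kahn BFS):
  sources (in-degree 0): E
  process E: level=0
    E->A: in-degree(A)=0, level(A)=1, enqueue
    E->B: in-degree(B)=2, level(B)>=1
    E->C: in-degree(C)=2, level(C)>=1
    E->D: in-degree(D)=2, level(D)>=1
    E->F: in-degree(F)=1, level(F)>=1
  process A: level=1
    A->B: in-degree(B)=1, level(B)>=2
    A->C: in-degree(C)=1, level(C)>=2
    A->D: in-degree(D)=1, level(D)>=2
    A->F: in-degree(F)=0, level(F)=2, enqueue
  process F: level=2
    F->C: in-degree(C)=0, level(C)=3, enqueue
    F->D: in-degree(D)=0, level(D)=3, enqueue
  process C: level=3
    C->B: in-degree(B)=0, level(B)=4, enqueue
  process D: level=3
  process B: level=4
All levels: A:1, B:4, C:3, D:3, E:0, F:2
max level = 4

Answer: 4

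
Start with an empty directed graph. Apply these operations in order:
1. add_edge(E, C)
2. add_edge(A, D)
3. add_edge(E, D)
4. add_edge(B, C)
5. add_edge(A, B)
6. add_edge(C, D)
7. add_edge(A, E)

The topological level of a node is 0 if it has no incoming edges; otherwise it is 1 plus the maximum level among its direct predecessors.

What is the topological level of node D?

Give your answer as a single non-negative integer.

Op 1: add_edge(E, C). Edges now: 1
Op 2: add_edge(A, D). Edges now: 2
Op 3: add_edge(E, D). Edges now: 3
Op 4: add_edge(B, C). Edges now: 4
Op 5: add_edge(A, B). Edges now: 5
Op 6: add_edge(C, D). Edges now: 6
Op 7: add_edge(A, E). Edges now: 7
Compute levels (Kahn BFS):
  sources (in-degree 0): A
  process A: level=0
    A->B: in-degree(B)=0, level(B)=1, enqueue
    A->D: in-degree(D)=2, level(D)>=1
    A->E: in-degree(E)=0, level(E)=1, enqueue
  process B: level=1
    B->C: in-degree(C)=1, level(C)>=2
  process E: level=1
    E->C: in-degree(C)=0, level(C)=2, enqueue
    E->D: in-degree(D)=1, level(D)>=2
  process C: level=2
    C->D: in-degree(D)=0, level(D)=3, enqueue
  process D: level=3
All levels: A:0, B:1, C:2, D:3, E:1
level(D) = 3

Answer: 3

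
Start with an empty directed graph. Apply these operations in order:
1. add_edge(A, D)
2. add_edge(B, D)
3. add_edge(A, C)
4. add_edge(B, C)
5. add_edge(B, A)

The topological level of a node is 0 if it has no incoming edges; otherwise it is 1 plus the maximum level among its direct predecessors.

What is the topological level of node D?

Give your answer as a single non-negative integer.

Answer: 2

Derivation:
Op 1: add_edge(A, D). Edges now: 1
Op 2: add_edge(B, D). Edges now: 2
Op 3: add_edge(A, C). Edges now: 3
Op 4: add_edge(B, C). Edges now: 4
Op 5: add_edge(B, A). Edges now: 5
Compute levels (Kahn BFS):
  sources (in-degree 0): B
  process B: level=0
    B->A: in-degree(A)=0, level(A)=1, enqueue
    B->C: in-degree(C)=1, level(C)>=1
    B->D: in-degree(D)=1, level(D)>=1
  process A: level=1
    A->C: in-degree(C)=0, level(C)=2, enqueue
    A->D: in-degree(D)=0, level(D)=2, enqueue
  process C: level=2
  process D: level=2
All levels: A:1, B:0, C:2, D:2
level(D) = 2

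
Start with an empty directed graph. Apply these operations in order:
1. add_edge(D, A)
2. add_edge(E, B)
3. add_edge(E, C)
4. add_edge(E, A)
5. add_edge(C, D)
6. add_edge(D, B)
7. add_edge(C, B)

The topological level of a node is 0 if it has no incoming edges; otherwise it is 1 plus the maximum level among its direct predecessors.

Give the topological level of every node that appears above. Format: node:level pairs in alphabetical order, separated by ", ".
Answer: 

Answer: A:3, B:3, C:1, D:2, E:0

Derivation:
Op 1: add_edge(D, A). Edges now: 1
Op 2: add_edge(E, B). Edges now: 2
Op 3: add_edge(E, C). Edges now: 3
Op 4: add_edge(E, A). Edges now: 4
Op 5: add_edge(C, D). Edges now: 5
Op 6: add_edge(D, B). Edges now: 6
Op 7: add_edge(C, B). Edges now: 7
Compute levels (Kahn BFS):
  sources (in-degree 0): E
  process E: level=0
    E->A: in-degree(A)=1, level(A)>=1
    E->B: in-degree(B)=2, level(B)>=1
    E->C: in-degree(C)=0, level(C)=1, enqueue
  process C: level=1
    C->B: in-degree(B)=1, level(B)>=2
    C->D: in-degree(D)=0, level(D)=2, enqueue
  process D: level=2
    D->A: in-degree(A)=0, level(A)=3, enqueue
    D->B: in-degree(B)=0, level(B)=3, enqueue
  process A: level=3
  process B: level=3
All levels: A:3, B:3, C:1, D:2, E:0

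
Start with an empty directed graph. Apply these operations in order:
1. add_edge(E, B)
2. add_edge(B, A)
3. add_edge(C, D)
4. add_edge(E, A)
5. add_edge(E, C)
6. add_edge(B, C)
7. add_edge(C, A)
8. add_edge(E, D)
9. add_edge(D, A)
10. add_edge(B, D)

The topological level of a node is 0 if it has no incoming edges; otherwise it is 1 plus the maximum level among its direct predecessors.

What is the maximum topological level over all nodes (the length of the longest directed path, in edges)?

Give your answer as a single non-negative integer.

Answer: 4

Derivation:
Op 1: add_edge(E, B). Edges now: 1
Op 2: add_edge(B, A). Edges now: 2
Op 3: add_edge(C, D). Edges now: 3
Op 4: add_edge(E, A). Edges now: 4
Op 5: add_edge(E, C). Edges now: 5
Op 6: add_edge(B, C). Edges now: 6
Op 7: add_edge(C, A). Edges now: 7
Op 8: add_edge(E, D). Edges now: 8
Op 9: add_edge(D, A). Edges now: 9
Op 10: add_edge(B, D). Edges now: 10
Compute levels (Kahn BFS):
  sources (in-degree 0): E
  process E: level=0
    E->A: in-degree(A)=3, level(A)>=1
    E->B: in-degree(B)=0, level(B)=1, enqueue
    E->C: in-degree(C)=1, level(C)>=1
    E->D: in-degree(D)=2, level(D)>=1
  process B: level=1
    B->A: in-degree(A)=2, level(A)>=2
    B->C: in-degree(C)=0, level(C)=2, enqueue
    B->D: in-degree(D)=1, level(D)>=2
  process C: level=2
    C->A: in-degree(A)=1, level(A)>=3
    C->D: in-degree(D)=0, level(D)=3, enqueue
  process D: level=3
    D->A: in-degree(A)=0, level(A)=4, enqueue
  process A: level=4
All levels: A:4, B:1, C:2, D:3, E:0
max level = 4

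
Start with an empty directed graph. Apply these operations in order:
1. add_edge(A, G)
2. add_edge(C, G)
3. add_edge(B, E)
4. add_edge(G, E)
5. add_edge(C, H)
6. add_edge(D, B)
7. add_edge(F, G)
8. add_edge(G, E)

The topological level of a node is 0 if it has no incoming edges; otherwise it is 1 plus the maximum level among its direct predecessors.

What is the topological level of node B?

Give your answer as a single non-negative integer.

Op 1: add_edge(A, G). Edges now: 1
Op 2: add_edge(C, G). Edges now: 2
Op 3: add_edge(B, E). Edges now: 3
Op 4: add_edge(G, E). Edges now: 4
Op 5: add_edge(C, H). Edges now: 5
Op 6: add_edge(D, B). Edges now: 6
Op 7: add_edge(F, G). Edges now: 7
Op 8: add_edge(G, E) (duplicate, no change). Edges now: 7
Compute levels (Kahn BFS):
  sources (in-degree 0): A, C, D, F
  process A: level=0
    A->G: in-degree(G)=2, level(G)>=1
  process C: level=0
    C->G: in-degree(G)=1, level(G)>=1
    C->H: in-degree(H)=0, level(H)=1, enqueue
  process D: level=0
    D->B: in-degree(B)=0, level(B)=1, enqueue
  process F: level=0
    F->G: in-degree(G)=0, level(G)=1, enqueue
  process H: level=1
  process B: level=1
    B->E: in-degree(E)=1, level(E)>=2
  process G: level=1
    G->E: in-degree(E)=0, level(E)=2, enqueue
  process E: level=2
All levels: A:0, B:1, C:0, D:0, E:2, F:0, G:1, H:1
level(B) = 1

Answer: 1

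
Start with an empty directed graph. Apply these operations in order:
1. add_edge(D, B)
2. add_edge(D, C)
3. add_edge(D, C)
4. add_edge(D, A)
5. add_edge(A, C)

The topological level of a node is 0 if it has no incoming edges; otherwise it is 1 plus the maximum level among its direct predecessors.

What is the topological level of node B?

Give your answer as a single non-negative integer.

Op 1: add_edge(D, B). Edges now: 1
Op 2: add_edge(D, C). Edges now: 2
Op 3: add_edge(D, C) (duplicate, no change). Edges now: 2
Op 4: add_edge(D, A). Edges now: 3
Op 5: add_edge(A, C). Edges now: 4
Compute levels (Kahn BFS):
  sources (in-degree 0): D
  process D: level=0
    D->A: in-degree(A)=0, level(A)=1, enqueue
    D->B: in-degree(B)=0, level(B)=1, enqueue
    D->C: in-degree(C)=1, level(C)>=1
  process A: level=1
    A->C: in-degree(C)=0, level(C)=2, enqueue
  process B: level=1
  process C: level=2
All levels: A:1, B:1, C:2, D:0
level(B) = 1

Answer: 1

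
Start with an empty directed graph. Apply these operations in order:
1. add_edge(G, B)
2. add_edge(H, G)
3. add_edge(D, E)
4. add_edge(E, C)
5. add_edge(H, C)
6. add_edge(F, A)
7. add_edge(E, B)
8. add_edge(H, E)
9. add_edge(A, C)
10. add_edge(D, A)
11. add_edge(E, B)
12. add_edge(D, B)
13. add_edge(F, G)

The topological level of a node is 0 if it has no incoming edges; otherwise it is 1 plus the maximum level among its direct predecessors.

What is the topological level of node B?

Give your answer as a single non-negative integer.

Op 1: add_edge(G, B). Edges now: 1
Op 2: add_edge(H, G). Edges now: 2
Op 3: add_edge(D, E). Edges now: 3
Op 4: add_edge(E, C). Edges now: 4
Op 5: add_edge(H, C). Edges now: 5
Op 6: add_edge(F, A). Edges now: 6
Op 7: add_edge(E, B). Edges now: 7
Op 8: add_edge(H, E). Edges now: 8
Op 9: add_edge(A, C). Edges now: 9
Op 10: add_edge(D, A). Edges now: 10
Op 11: add_edge(E, B) (duplicate, no change). Edges now: 10
Op 12: add_edge(D, B). Edges now: 11
Op 13: add_edge(F, G). Edges now: 12
Compute levels (Kahn BFS):
  sources (in-degree 0): D, F, H
  process D: level=0
    D->A: in-degree(A)=1, level(A)>=1
    D->B: in-degree(B)=2, level(B)>=1
    D->E: in-degree(E)=1, level(E)>=1
  process F: level=0
    F->A: in-degree(A)=0, level(A)=1, enqueue
    F->G: in-degree(G)=1, level(G)>=1
  process H: level=0
    H->C: in-degree(C)=2, level(C)>=1
    H->E: in-degree(E)=0, level(E)=1, enqueue
    H->G: in-degree(G)=0, level(G)=1, enqueue
  process A: level=1
    A->C: in-degree(C)=1, level(C)>=2
  process E: level=1
    E->B: in-degree(B)=1, level(B)>=2
    E->C: in-degree(C)=0, level(C)=2, enqueue
  process G: level=1
    G->B: in-degree(B)=0, level(B)=2, enqueue
  process C: level=2
  process B: level=2
All levels: A:1, B:2, C:2, D:0, E:1, F:0, G:1, H:0
level(B) = 2

Answer: 2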